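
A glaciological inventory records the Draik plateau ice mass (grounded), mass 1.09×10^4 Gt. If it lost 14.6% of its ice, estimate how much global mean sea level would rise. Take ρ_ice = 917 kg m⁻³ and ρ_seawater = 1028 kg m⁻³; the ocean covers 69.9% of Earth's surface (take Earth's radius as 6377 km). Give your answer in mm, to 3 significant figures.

≈ 4.33 mm

Draik: 0.146 × 1.09×10^4 Gt = 1.591×10^15 kg; dividing by ρ_w = 1028 kg m⁻³ gives 1.548×10^12 m³ of water.
Spread over 3.57×10^14 m² of ocean, Δh = 1.548×10^12 / 3.57×10^14 = 4.33×10^-3 m = 4.33 mm.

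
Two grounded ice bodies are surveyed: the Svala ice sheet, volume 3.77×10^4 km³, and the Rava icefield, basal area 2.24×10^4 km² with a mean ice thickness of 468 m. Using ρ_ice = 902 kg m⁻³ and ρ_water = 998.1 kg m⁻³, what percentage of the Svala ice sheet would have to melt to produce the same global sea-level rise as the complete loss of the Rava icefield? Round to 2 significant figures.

≈ 28 %

Equal sea-level rise means equal mass of meltwater, i.e. equal mass of ice lost.
Ice mass of Rava: 9.456×10^15 kg; ice mass of Svala: 3.401×10^16 kg.
Fraction required = 9.456×10^15 / 3.401×10^16 = 0.278 → 28 %.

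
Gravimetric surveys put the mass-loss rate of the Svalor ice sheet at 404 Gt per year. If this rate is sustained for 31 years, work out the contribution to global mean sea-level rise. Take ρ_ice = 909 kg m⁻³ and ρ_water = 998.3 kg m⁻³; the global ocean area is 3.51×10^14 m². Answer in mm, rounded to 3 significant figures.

≈ 35.7 mm

Total mass lost = 404 Gt/yr × 31 yr = 1.252×10^4 Gt = 1.252×10^16 kg.
ρ_w = 998.3 kg m⁻³, so water volume = 1.252×10^16 / 998.3 = 1.255×10^13 m³.
Δh = 1.255×10^13 / 3.51×10^14 = 0.0357 m = 35.7 mm.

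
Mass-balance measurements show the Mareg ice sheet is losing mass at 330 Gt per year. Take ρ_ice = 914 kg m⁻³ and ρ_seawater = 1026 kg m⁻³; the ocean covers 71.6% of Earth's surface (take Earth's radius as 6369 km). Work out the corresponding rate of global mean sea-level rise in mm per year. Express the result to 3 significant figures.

≈ 0.881 mm/yr

ρ_w = 1026 kg m⁻³. Annual water volume added = 330 Gt / ρ_w = 3.300×10^14 kg / 1026 kg m⁻³ = 3.216×10^11 m³.
Δh per year = 3.216×10^11 / 3.65×10^14 = 8.81×10^-4 m = 0.881 mm.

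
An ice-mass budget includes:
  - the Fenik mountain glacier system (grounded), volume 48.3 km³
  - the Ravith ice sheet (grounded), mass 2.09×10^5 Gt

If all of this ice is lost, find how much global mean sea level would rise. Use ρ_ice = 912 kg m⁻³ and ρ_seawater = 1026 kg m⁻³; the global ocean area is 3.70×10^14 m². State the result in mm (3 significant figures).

≈ 551 mm

Fenik: 48.3 km³ × (912/1026) = 42.93 km³ of water.
Ravith: 2.09×10^5 Gt = 2.090×10^17 kg; dividing by ρ_w = 1026 kg m⁻³ gives 2.037×10^14 m³ of water.
Total added water ≈ 2.037×10^14 m³ over 3.70×10^14 m² → Δh = 0.551 m = 551 mm.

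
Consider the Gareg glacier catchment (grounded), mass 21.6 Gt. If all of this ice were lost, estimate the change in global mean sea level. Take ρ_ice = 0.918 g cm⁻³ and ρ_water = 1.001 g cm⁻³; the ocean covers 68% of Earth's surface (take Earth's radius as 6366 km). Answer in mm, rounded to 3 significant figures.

≈ 0.0623 mm

Gareg: 21.6 Gt = 2.160×10^13 kg; dividing by ρ_w = 1.001 g cm⁻³ = 1001 kg m⁻³ gives 2.158×10^10 m³ of water.
Spread over 3.46×10^14 m² of ocean, Δh = 2.158×10^10 / 3.46×10^14 = 6.23×10^-5 m = 0.0623 mm.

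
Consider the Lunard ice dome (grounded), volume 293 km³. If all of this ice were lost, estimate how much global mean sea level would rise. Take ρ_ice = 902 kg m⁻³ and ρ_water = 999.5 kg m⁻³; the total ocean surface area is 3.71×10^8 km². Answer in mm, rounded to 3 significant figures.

Lunard: 293 km³ × (902/999.5) = 264.4 km³ of water.
Spread over 3.71×10^14 m² of ocean, Δh = 2.644×10^11 / 3.71×10^14 = 7.13×10^-4 m = 0.713 mm.

≈ 0.713 mm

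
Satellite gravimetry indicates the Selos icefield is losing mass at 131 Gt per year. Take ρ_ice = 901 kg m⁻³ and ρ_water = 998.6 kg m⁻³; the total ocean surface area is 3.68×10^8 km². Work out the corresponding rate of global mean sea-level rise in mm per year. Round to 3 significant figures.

≈ 0.356 mm/yr

ρ_w = 998.6 kg m⁻³. Annual water volume added = 131 Gt / ρ_w = 1.310×10^14 kg / 998.6 kg m⁻³ = 1.312×10^11 m³.
Δh per year = 1.312×10^11 / 3.68×10^14 = 3.56×10^-4 m = 0.356 mm.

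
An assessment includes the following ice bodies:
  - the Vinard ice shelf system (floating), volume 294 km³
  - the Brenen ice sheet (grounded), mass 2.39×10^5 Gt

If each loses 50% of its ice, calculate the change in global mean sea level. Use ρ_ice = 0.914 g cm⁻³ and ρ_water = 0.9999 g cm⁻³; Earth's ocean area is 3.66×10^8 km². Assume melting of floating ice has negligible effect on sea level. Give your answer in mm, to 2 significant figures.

≈ 330 mm

The Vinard ice shelf system is floating and already displaces its own weight of water, so its melt adds essentially nothing to sea level.
Brenen: 0.5 × 2.39×10^5 Gt = 1.195×10^17 kg; dividing by ρ_w = 0.9999 g cm⁻³ = 999.9 kg m⁻³ gives 1.195×10^14 m³ of water.
Total added water ≈ 1.195×10^14 m³ over 3.66×10^14 m² → Δh = 0.327 m = 330 mm.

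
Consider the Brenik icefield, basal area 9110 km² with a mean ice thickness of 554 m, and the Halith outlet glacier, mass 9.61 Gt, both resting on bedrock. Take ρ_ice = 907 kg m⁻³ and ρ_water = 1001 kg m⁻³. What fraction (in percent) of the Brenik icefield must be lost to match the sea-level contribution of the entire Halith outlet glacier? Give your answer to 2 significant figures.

Equal sea-level rise means equal mass of meltwater, i.e. equal mass of ice lost.
Ice mass of Halith: 9.610×10^12 kg; ice mass of Brenik: 4.578×10^15 kg.
Fraction required = 9.610×10^12 / 4.578×10^15 = 2.10×10^-3 → 0.21 %.

≈ 0.21 %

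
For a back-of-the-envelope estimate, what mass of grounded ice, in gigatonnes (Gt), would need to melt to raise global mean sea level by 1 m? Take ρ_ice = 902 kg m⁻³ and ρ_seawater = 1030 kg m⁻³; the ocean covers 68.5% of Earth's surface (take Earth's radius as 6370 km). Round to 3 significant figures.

Required water volume = Δh × A = 1 m × 3.49×10^14 m² = 3.493×10^14 m³.
ρ_w = 1030 kg m⁻³, so the mass of water = 3.493×10^14 m³ × 1030 kg m⁻³ = 3.598×10^17 kg = 3.60×10^5 Gt (and the same mass of ice, by conservation).

≈ 3.60×10^5 Gt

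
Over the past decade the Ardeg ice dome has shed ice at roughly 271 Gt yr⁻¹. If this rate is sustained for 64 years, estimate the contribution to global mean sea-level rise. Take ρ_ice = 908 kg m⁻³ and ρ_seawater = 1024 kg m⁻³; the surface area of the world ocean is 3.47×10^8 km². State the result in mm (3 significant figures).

Total mass lost = 271 Gt/yr × 64 yr = 1.734×10^4 Gt = 1.734×10^16 kg.
ρ_w = 1024 kg m⁻³, so water volume = 1.734×10^16 / 1024 = 1.694×10^13 m³.
Δh = 1.694×10^13 / 3.47×10^14 = 0.0488 m = 48.8 mm.

≈ 48.8 mm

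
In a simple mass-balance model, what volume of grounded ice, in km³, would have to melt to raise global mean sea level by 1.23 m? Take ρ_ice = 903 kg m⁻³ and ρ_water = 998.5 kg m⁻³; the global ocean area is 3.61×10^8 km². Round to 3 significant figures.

≈ 4.91×10^5 km³

Required water volume = Δh × A = 1.23 m × 3.61×10^14 m² = 4.440×10^14 m³ = 4.440×10^5 km³.
Ice volume = water volume × ρ_w/ρ_ice = 4.440×10^5 × 998.5/903 = 4.91×10^5 km³.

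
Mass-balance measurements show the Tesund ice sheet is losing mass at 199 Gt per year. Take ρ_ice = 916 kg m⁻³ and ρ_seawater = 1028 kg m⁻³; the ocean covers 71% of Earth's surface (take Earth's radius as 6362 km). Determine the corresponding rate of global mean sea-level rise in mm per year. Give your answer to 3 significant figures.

ρ_w = 1028 kg m⁻³. Annual water volume added = 199 Gt / ρ_w = 1.990×10^14 kg / 1028 kg m⁻³ = 1.936×10^11 m³.
Δh per year = 1.936×10^11 / 3.61×10^14 = 5.36×10^-4 m = 0.536 mm.

≈ 0.536 mm/yr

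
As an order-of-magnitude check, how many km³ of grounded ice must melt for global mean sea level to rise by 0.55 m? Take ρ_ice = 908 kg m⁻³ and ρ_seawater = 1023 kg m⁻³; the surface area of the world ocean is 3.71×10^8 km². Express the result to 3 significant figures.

≈ 2.30×10^5 km³

Required water volume = Δh × A = 0.55 m × 3.71×10^14 m² = 2.041×10^14 m³ = 2.041×10^5 km³.
Ice volume = water volume × ρ_w/ρ_ice = 2.041×10^5 × 1023/908 = 2.30×10^5 km³.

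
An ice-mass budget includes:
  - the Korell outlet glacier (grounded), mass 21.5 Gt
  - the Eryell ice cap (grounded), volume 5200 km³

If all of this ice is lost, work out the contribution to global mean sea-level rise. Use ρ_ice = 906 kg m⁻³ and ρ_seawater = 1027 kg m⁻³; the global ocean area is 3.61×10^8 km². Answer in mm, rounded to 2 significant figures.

≈ 13 mm

Korell: 21.5 Gt = 2.150×10^13 kg; dividing by ρ_w = 1027 kg m⁻³ gives 2.093×10^10 m³ of water.
Eryell: 5200 km³ × (906/1027) = 4587 km³ of water.
Total added water ≈ 4.608×10^12 m³ over 3.61×10^14 m² → Δh = 0.0128 m = 13 mm.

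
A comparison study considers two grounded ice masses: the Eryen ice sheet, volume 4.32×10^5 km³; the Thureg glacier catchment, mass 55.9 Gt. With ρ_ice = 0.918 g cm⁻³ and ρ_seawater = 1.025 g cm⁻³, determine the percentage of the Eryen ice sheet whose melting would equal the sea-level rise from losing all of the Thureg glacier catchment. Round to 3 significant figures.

Equal sea-level rise means equal mass of meltwater, i.e. equal mass of ice lost.
Ice mass of Thureg: 5.590×10^13 kg; ice mass of Eryen: 3.966×10^17 kg.
Fraction required = 5.590×10^13 / 3.966×10^17 = 1.41×10^-4 → 0.0141 %.

≈ 0.0141 %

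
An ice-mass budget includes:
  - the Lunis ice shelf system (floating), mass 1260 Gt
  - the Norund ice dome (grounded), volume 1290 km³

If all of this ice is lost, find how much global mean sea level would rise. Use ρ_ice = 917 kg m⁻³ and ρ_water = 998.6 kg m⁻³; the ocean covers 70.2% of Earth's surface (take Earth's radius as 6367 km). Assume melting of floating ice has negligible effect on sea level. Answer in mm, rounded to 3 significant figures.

≈ 3.31 mm

The Lunis ice shelf system is floating and already displaces its own weight of water, so its melt adds essentially nothing to sea level.
Norund: 1290 km³ × (917/998.6) = 1185 km³ of water.
Total added water ≈ 1.185×10^12 m³ over 3.58×10^14 m² → Δh = 3.31×10^-3 m = 3.31 mm.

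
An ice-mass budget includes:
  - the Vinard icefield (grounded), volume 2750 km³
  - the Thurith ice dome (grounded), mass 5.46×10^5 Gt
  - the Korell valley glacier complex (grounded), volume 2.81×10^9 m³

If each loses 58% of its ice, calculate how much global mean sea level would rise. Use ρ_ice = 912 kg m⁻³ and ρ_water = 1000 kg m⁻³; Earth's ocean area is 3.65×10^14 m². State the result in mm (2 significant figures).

≈ 870 mm

Vinard: 0.58 × 2750 km³ × (912/1000) = 1455 km³ of water.
Thurith: 0.58 × 5.46×10^5 Gt = 3.167×10^17 kg; dividing by ρ_w = 1000 kg m⁻³ gives 3.167×10^14 m³ of water.
Korell: 0.58 × 2.81×10^9 m³ × (912/1000) = 1.486×10^9 m³ of water.
Total added water ≈ 3.181×10^14 m³ over 3.65×10^14 m² → Δh = 0.872 m = 870 mm.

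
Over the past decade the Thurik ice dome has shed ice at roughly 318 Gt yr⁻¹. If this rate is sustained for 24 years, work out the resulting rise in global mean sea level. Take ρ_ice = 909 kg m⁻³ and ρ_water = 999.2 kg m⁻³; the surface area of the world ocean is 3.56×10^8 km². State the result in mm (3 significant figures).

≈ 21.5 mm

Total mass lost = 318 Gt/yr × 24 yr = 7632 Gt = 7.632×10^15 kg.
ρ_w = 999.2 kg m⁻³, so water volume = 7.632×10^15 / 999.2 = 7.638×10^12 m³.
Δh = 7.638×10^12 / 3.56×10^14 = 0.0215 m = 21.5 mm.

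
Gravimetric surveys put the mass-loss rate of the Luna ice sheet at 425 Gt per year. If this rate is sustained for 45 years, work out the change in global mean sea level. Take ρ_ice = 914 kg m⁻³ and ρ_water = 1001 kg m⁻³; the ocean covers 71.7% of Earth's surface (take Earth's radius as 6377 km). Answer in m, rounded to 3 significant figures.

Total mass lost = 425 Gt/yr × 45 yr = 1.912×10^4 Gt = 1.912×10^16 kg.
ρ_w = 1001 kg m⁻³, so water volume = 1.912×10^16 / 1001 = 1.911×10^13 m³.
Δh = 1.911×10^13 / 3.66×10^14 = 0.0521 m.

≈ 0.0521 m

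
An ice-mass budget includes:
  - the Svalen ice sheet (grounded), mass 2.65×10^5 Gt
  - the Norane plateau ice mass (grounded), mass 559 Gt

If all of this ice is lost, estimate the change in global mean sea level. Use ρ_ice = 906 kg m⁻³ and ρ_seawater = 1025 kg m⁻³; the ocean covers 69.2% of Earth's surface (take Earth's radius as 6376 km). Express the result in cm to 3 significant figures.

Svalen: 2.65×10^5 Gt = 2.650×10^17 kg; dividing by ρ_w = 1025 kg m⁻³ gives 2.585×10^14 m³ of water.
Norane: 559 Gt = 5.590×10^14 kg; dividing by ρ_w = 1025 kg m⁻³ gives 5.454×10^11 m³ of water.
Total added water ≈ 2.591×10^14 m³ over 3.54×10^14 m² → Δh = 0.733 m = 73.3 cm.

≈ 73.3 cm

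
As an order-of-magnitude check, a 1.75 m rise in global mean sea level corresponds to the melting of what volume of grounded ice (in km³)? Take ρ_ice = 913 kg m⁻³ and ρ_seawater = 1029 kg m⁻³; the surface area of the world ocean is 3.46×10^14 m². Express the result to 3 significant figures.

Required water volume = Δh × A = 1.75 m × 3.46×10^14 m² = 6.055×10^14 m³ = 6.055×10^5 km³.
Ice volume = water volume × ρ_w/ρ_ice = 6.055×10^5 × 1029/913 = 6.82×10^5 km³.

≈ 6.82×10^5 km³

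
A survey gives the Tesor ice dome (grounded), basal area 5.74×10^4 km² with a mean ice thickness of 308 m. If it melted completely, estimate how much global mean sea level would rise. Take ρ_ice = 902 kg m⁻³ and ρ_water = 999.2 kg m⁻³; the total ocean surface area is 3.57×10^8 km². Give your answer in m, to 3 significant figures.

Tesor: ice volume = 5.74×10^4 km² × 308 m = 1.768×10^4 km³; 1.768×10^4 × (902/999.2) = 1.596×10^4 km³ of water.
Spread over 3.57×10^14 m² of ocean, Δh = 1.596×10^13 / 3.57×10^14 = 0.0447 m.

≈ 0.0447 m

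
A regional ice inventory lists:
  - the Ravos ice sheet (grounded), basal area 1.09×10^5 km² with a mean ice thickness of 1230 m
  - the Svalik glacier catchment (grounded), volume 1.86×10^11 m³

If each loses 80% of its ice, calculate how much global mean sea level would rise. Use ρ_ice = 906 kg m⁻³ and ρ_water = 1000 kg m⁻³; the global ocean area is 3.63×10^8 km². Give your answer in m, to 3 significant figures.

≈ 0.268 m

Ravos: ice volume = 1.09×10^5 km² × 1230 m = 1.341×10^5 km³; 0.8 × 1.341×10^5 × (906/1000) = 9.717×10^4 km³ of water.
Svalik: 0.8 × 1.86×10^11 m³ × (906/1000) = 1.348×10^11 m³ of water.
Total added water ≈ 9.731×10^13 m³ over 3.63×10^14 m² → Δh = 0.268 m.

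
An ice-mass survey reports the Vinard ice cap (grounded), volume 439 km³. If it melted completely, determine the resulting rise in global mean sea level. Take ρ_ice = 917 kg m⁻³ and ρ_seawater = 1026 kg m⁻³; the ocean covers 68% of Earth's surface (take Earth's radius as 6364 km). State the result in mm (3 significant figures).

≈ 1.13 mm

Vinard: 439 km³ × (917/1026) = 392.4 km³ of water.
Spread over 3.46×10^14 m² of ocean, Δh = 3.924×10^11 / 3.46×10^14 = 1.13×10^-3 m = 1.13 mm.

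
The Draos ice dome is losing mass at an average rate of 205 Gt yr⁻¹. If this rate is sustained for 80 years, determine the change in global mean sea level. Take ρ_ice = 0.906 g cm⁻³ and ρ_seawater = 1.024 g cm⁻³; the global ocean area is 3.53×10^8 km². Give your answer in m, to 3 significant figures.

Total mass lost = 205 Gt/yr × 80 yr = 1.640×10^4 Gt = 1.640×10^16 kg.
ρ_w = 1.024 g cm⁻³ = 1024 kg m⁻³, so water volume = 1.640×10^16 / 1024 = 1.602×10^13 m³.
Δh = 1.602×10^13 / 3.53×10^14 = 0.0454 m.

≈ 0.0454 m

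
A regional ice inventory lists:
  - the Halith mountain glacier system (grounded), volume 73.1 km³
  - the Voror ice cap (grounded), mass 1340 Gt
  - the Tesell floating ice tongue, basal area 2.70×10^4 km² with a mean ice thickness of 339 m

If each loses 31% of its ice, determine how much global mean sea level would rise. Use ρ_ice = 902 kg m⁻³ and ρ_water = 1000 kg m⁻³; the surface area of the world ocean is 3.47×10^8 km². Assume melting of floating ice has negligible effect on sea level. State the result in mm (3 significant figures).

≈ 1.26 mm

Halith: 0.31 × 73.1 km³ × (902/1000) = 20.44 km³ of water.
Voror: 0.31 × 1340 Gt = 4.154×10^14 kg; dividing by ρ_w = 1000 kg m⁻³ gives 4.154×10^11 m³ of water.
The Tesell floating ice tongue is floating and already displaces its own weight of water, so its melt adds essentially nothing to sea level.
Total added water ≈ 4.358×10^11 m³ over 3.47×10^14 m² → Δh = 1.26×10^-3 m = 1.26 mm.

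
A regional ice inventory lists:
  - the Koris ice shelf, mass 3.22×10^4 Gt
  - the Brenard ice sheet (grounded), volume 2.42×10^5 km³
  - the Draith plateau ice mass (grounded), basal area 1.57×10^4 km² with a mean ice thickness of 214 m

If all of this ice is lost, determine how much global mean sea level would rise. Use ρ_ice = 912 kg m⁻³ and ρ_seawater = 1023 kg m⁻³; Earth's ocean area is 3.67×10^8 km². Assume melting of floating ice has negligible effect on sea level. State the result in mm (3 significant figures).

≈ 596 mm

The Koris ice shelf is floating and already displaces its own weight of water, so its melt adds essentially nothing to sea level.
Brenard: 2.42×10^5 km³ × (912/1023) = 2.157×10^5 km³ of water.
Draith: ice volume = 1.57×10^4 km² × 214 m = 3360 km³; 3360 × (912/1023) = 2995 km³ of water.
Total added water ≈ 2.187×10^14 m³ over 3.67×10^14 m² → Δh = 0.596 m = 596 mm.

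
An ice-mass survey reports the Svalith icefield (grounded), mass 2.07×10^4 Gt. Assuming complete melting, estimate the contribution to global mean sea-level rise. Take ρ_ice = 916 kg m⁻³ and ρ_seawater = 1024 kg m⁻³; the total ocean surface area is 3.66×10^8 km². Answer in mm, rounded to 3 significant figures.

≈ 55.2 mm

Svalith: 2.07×10^4 Gt = 2.070×10^16 kg; dividing by ρ_w = 1024 kg m⁻³ gives 2.021×10^13 m³ of water.
Spread over 3.66×10^14 m² of ocean, Δh = 2.021×10^13 / 3.66×10^14 = 0.0552 m = 55.2 mm.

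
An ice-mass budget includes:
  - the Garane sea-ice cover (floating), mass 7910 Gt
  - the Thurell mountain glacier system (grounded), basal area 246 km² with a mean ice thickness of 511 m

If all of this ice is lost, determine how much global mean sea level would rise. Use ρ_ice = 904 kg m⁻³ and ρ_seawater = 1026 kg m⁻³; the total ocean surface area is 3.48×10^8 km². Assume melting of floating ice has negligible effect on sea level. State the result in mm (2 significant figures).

≈ 0.32 mm

The Garane sea-ice cover is floating and already displaces its own weight of water, so its melt adds essentially nothing to sea level.
Thurell: ice volume = 246 km² × 511 m = 125.7 km³; 125.7 × (904/1026) = 110.8 km³ of water.
Total added water ≈ 1.108×10^11 m³ over 3.48×10^14 m² → Δh = 3.18×10^-4 m = 0.32 mm.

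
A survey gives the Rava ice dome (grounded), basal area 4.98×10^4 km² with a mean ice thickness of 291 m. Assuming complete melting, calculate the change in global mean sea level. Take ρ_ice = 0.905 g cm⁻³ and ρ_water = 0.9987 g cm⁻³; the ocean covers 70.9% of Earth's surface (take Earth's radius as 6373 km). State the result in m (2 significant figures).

Rava: ice volume = 4.98×10^4 km² × 291 m = 1.449×10^4 km³; 1.449×10^4 × (905/998.7) = 1.313×10^4 km³ of water.
Spread over 3.62×10^14 m² of ocean, Δh = 1.313×10^13 / 3.62×10^14 = 0.0363 m.

≈ 0.036 m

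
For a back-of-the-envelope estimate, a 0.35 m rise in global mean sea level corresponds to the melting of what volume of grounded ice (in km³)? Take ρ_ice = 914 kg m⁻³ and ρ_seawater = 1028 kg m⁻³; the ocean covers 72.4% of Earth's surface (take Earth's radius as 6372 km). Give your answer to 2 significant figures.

Required water volume = Δh × A = 0.35 m × 3.69×10^14 m² = 1.293×10^14 m³ = 1.293×10^5 km³.
Ice volume = water volume × ρ_w/ρ_ice = 1.293×10^5 × 1028/914 = 1.5×10^5 km³.

≈ 1.5×10^5 km³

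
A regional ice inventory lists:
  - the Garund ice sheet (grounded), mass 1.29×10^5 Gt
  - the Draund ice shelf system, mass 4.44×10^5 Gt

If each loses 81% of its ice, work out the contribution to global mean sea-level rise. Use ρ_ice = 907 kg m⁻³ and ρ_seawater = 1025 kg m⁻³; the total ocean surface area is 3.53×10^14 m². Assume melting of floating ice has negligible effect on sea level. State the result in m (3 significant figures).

Garund: 0.81 × 1.29×10^5 Gt = 1.045×10^17 kg; dividing by ρ_w = 1025 kg m⁻³ gives 1.019×10^14 m³ of water.
The Draund ice shelf system is floating and already displaces its own weight of water, so its melt adds essentially nothing to sea level.
Total added water ≈ 1.019×10^14 m³ over 3.53×10^14 m² → Δh = 0.289 m.

≈ 0.289 m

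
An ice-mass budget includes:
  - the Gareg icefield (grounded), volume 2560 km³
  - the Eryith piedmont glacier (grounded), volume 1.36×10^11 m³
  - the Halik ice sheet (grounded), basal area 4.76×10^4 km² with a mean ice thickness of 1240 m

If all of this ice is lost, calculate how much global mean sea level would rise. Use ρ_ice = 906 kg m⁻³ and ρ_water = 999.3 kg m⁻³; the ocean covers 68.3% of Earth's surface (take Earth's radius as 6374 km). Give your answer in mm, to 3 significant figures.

Gareg: 2560 km³ × (906/999.3) = 2321 km³ of water.
Eryith: 1.36×10^11 m³ × (906/999.3) = 1.233×10^11 m³ of water.
Halik: ice volume = 4.76×10^4 km² × 1240 m = 5.902×10^4 km³; 5.902×10^4 × (906/999.3) = 5.351×10^4 km³ of water.
Total added water ≈ 5.596×10^13 m³ over 3.49×10^14 m² → Δh = 0.160 m = 160 mm.

≈ 160 mm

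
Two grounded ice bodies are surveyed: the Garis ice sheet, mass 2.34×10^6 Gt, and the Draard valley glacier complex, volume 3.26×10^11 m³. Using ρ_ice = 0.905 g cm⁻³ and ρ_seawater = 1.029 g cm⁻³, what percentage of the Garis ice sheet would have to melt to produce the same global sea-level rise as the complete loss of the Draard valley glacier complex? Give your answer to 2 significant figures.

≈ 0.013 %

Equal sea-level rise means equal mass of meltwater, i.e. equal mass of ice lost.
Ice mass of Draard: 2.950×10^14 kg; ice mass of Garis: 2.340×10^18 kg.
Fraction required = 2.950×10^14 / 2.340×10^18 = 1.26×10^-4 → 0.013 %.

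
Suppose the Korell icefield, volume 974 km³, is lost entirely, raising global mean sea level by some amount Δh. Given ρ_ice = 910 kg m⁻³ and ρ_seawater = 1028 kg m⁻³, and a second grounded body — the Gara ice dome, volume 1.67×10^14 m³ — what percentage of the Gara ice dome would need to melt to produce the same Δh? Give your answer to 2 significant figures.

≈ 0.58 %

Equal sea-level rise means equal mass of meltwater, i.e. equal mass of ice lost.
Ice mass of Korell: 8.863×10^14 kg; ice mass of Gara: 1.520×10^17 kg.
Fraction required = 8.863×10^14 / 1.520×10^17 = 5.83×10^-3 → 0.58 %.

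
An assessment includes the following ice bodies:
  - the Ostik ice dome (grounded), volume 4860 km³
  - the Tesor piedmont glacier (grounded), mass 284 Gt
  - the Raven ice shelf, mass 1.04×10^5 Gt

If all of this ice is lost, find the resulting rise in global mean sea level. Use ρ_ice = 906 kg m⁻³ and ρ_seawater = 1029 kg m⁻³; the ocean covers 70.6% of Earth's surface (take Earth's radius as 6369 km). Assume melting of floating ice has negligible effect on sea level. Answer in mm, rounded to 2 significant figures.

Ostik: 4860 km³ × (906/1029) = 4279 km³ of water.
Tesor: 284 Gt = 2.840×10^14 kg; dividing by ρ_w = 1029 kg m⁻³ gives 2.760×10^11 m³ of water.
The Raven ice shelf is floating and already displaces its own weight of water, so its melt adds essentially nothing to sea level.
Total added water ≈ 4.555×10^12 m³ over 3.60×10^14 m² → Δh = 0.0127 m = 13 mm.

≈ 13 mm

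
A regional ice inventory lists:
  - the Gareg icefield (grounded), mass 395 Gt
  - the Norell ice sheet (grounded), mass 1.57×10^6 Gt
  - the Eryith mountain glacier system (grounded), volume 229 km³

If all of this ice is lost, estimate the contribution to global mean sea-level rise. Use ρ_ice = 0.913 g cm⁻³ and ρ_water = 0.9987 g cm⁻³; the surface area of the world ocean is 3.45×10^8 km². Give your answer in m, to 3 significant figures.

Gareg: 395 Gt = 3.950×10^14 kg; dividing by ρ_w = 0.9987 g cm⁻³ = 998.7 kg m⁻³ gives 3.955×10^11 m³ of water.
Norell: 1.57×10^6 Gt = 1.570×10^18 kg; dividing by ρ_w = 998.7 kg m⁻³ gives 1.572×10^15 m³ of water.
Eryith: 229 km³ × (913/998.7) = 209.3 km³ of water.
Total added water ≈ 1.573×10^15 m³ over 3.45×10^14 m² → Δh = 4.56 m.

≈ 4.56 m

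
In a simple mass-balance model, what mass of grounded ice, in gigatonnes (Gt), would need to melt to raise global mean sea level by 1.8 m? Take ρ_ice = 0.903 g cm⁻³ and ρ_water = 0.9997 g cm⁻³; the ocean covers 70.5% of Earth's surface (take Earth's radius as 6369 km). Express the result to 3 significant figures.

≈ 6.47×10^5 Gt

Required water volume = Δh × A = 1.8 m × 3.59×10^14 m² = 6.469×10^14 m³.
ρ_w = 0.9997 g cm⁻³ = 999.7 kg m⁻³, so the mass of water = 6.469×10^14 m³ × 999.7 kg m⁻³ = 6.467×10^17 kg = 6.47×10^5 Gt (and the same mass of ice, by conservation).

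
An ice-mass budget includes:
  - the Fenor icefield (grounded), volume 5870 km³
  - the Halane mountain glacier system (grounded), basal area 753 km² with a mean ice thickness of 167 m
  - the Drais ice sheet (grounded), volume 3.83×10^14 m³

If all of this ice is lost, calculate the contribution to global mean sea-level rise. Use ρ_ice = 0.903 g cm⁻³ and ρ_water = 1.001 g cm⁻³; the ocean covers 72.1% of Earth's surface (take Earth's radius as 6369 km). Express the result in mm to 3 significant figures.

≈ 955 mm

Fenor: 5870 km³ × (903/1001) = 5295 km³ of water.
Halane: ice volume = 753 km² × 167 m = 125.8 km³; 125.8 × (903/1001) = 113.4 km³ of water.
Drais: 3.83×10^14 m³ × (903/1001) = 3.455×10^14 m³ of water.
Total added water ≈ 3.509×10^14 m³ over 3.68×10^14 m² → Δh = 0.955 m = 955 mm.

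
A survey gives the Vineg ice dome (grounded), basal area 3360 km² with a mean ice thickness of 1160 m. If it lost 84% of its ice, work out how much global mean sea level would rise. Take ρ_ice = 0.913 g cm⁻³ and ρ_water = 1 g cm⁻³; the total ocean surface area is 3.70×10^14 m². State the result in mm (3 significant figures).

Vineg: ice volume = 3360 km² × 1160 m = 3898 km³; 0.84 × 3898 × (913/1000) = 2989 km³ of water.
Spread over 3.70×10^14 m² of ocean, Δh = 2.989×10^12 / 3.70×10^14 = 8.08×10^-3 m = 8.08 mm.

≈ 8.08 mm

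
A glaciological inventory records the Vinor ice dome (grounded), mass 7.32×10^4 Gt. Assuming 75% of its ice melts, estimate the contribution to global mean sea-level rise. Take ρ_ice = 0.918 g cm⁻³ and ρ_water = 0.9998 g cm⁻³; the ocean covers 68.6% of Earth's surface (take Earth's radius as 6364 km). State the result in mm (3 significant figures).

≈ 157 mm

Vinor: 0.75 × 7.32×10^4 Gt = 5.490×10^16 kg; dividing by ρ_w = 0.9998 g cm⁻³ = 999.8 kg m⁻³ gives 5.491×10^13 m³ of water.
Spread over 3.49×10^14 m² of ocean, Δh = 5.491×10^13 / 3.49×10^14 = 0.157 m = 157 mm.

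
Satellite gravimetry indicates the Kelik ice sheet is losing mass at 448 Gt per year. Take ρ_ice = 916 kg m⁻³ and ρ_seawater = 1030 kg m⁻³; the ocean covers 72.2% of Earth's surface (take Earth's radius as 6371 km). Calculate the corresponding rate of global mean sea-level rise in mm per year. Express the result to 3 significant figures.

ρ_w = 1030 kg m⁻³. Annual water volume added = 448 Gt / ρ_w = 4.480×10^14 kg / 1030 kg m⁻³ = 4.350×10^11 m³.
Δh per year = 4.350×10^11 / 3.68×10^14 = 1.18×10^-3 m = 1.18 mm.

≈ 1.18 mm/yr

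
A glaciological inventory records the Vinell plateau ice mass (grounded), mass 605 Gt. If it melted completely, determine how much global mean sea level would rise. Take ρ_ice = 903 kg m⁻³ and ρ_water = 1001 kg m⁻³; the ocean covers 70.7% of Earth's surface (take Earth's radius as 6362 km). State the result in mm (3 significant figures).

Vinell: 605 Gt = 6.050×10^14 kg; dividing by ρ_w = 1001 kg m⁻³ gives 6.044×10^11 m³ of water.
Spread over 3.60×10^14 m² of ocean, Δh = 6.044×10^11 / 3.60×10^14 = 1.68×10^-3 m = 1.68 mm.

≈ 1.68 mm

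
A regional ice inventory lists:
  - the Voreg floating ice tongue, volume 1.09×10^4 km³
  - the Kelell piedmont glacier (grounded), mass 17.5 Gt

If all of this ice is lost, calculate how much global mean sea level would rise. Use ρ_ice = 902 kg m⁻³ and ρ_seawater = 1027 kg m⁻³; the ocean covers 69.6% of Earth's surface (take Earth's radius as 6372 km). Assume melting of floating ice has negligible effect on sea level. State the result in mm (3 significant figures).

The Voreg floating ice tongue is floating and already displaces its own weight of water, so its melt adds essentially nothing to sea level.
Kelell: 17.5 Gt = 1.750×10^13 kg; dividing by ρ_w = 1027 kg m⁻³ gives 1.704×10^10 m³ of water.
Total added water ≈ 1.704×10^10 m³ over 3.55×10^14 m² → Δh = 4.80×10^-5 m = 0.0480 mm.

≈ 0.0480 mm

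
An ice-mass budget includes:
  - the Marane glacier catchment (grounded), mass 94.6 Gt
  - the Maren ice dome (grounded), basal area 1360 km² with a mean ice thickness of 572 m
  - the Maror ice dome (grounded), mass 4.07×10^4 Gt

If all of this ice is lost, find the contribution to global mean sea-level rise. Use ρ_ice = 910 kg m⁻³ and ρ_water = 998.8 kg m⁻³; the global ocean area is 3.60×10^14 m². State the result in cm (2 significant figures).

≈ 12 cm

Marane: 94.6 Gt = 9.460×10^13 kg; dividing by ρ_w = 998.8 kg m⁻³ gives 9.471×10^10 m³ of water.
Maren: ice volume = 1360 km² × 572 m = 777.9 km³; 777.9 × (910/998.8) = 708.8 km³ of water.
Maror: 4.07×10^4 Gt = 4.070×10^16 kg; dividing by ρ_w = 998.8 kg m⁻³ gives 4.075×10^13 m³ of water.
Total added water ≈ 4.155×10^13 m³ over 3.60×10^14 m² → Δh = 0.115 m = 12 cm.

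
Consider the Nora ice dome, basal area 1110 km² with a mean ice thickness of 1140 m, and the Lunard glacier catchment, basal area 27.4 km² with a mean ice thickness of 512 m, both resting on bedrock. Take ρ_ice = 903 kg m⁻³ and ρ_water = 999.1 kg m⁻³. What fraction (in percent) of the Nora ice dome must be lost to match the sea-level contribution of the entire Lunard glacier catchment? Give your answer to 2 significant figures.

Equal sea-level rise means equal mass of meltwater, i.e. equal mass of ice lost.
Ice mass of Lunard: 1.267×10^13 kg; ice mass of Nora: 1.143×10^15 kg.
Fraction required = 1.267×10^13 / 1.143×10^15 = 0.0111 → 1.1 %.

≈ 1.1 %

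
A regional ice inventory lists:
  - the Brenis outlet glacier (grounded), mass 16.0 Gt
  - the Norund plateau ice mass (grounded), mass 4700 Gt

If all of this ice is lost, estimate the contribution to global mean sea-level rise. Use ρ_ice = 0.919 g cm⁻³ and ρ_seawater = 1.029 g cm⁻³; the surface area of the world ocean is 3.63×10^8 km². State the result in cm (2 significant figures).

≈ 1.3 cm

Brenis: 16.0 Gt = 1.600×10^13 kg; dividing by ρ_w = 1.029 g cm⁻³ = 1029 kg m⁻³ gives 1.555×10^10 m³ of water.
Norund: 4700 Gt = 4.700×10^15 kg; dividing by ρ_w = 1029 kg m⁻³ gives 4.568×10^12 m³ of water.
Total added water ≈ 4.583×10^12 m³ over 3.63×10^14 m² → Δh = 0.0126 m = 1.3 cm.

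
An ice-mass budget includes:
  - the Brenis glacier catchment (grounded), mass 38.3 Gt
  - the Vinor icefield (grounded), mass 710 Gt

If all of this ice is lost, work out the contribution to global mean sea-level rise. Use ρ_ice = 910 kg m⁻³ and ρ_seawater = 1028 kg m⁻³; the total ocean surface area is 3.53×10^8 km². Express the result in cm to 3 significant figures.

Brenis: 38.3 Gt = 3.830×10^13 kg; dividing by ρ_w = 1028 kg m⁻³ gives 3.726×10^10 m³ of water.
Vinor: 710 Gt = 7.100×10^14 kg; dividing by ρ_w = 1028 kg m⁻³ gives 6.907×10^11 m³ of water.
Total added water ≈ 7.279×10^11 m³ over 3.53×10^14 m² → Δh = 2.06×10^-3 m = 0.206 cm.

≈ 0.206 cm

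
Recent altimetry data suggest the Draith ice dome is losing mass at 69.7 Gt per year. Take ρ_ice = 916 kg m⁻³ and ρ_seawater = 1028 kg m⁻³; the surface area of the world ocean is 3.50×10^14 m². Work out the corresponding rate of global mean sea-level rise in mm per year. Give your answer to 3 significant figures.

ρ_w = 1028 kg m⁻³. Annual water volume added = 69.7 Gt / ρ_w = 6.970×10^13 kg / 1028 kg m⁻³ = 6.780×10^10 m³.
Δh per year = 6.780×10^10 / 3.50×10^14 = 1.94×10^-4 m = 0.194 mm.

≈ 0.194 mm/yr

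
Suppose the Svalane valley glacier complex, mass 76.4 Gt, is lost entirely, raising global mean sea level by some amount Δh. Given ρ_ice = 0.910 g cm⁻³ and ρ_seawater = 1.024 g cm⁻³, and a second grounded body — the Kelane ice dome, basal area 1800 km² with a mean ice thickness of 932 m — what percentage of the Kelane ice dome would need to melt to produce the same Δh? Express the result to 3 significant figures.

Equal sea-level rise means equal mass of meltwater, i.e. equal mass of ice lost.
Ice mass of Svalane: 7.640×10^13 kg; ice mass of Kelane: 1.527×10^15 kg.
Fraction required = 7.640×10^13 / 1.527×10^15 = 0.0500 → 5.00 %.

≈ 5.00 %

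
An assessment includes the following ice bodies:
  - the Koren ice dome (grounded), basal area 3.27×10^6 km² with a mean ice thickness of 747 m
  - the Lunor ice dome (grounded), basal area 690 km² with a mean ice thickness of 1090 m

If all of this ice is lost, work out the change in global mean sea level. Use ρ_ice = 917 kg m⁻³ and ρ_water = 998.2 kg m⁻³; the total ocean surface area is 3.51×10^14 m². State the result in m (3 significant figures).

Koren: ice volume = 3.27×10^6 km² × 747 m = 2.443×10^6 km³; 2.443×10^6 × (917/998.2) = 2.244×10^6 km³ of water.
Lunor: ice volume = 690 km² × 1090 m = 752.1 km³; 752.1 × (917/998.2) = 690.9 km³ of water.
Total added water ≈ 2.245×10^15 m³ over 3.51×10^14 m² → Δh = 6.40 m.

≈ 6.40 m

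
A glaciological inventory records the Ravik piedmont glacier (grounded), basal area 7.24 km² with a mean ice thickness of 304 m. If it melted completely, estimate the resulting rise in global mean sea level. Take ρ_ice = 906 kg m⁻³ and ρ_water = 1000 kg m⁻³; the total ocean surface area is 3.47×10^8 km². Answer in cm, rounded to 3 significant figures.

Ravik: ice volume = 7.24 km² × 304 m = 2.201 km³; 2.201 × (906/1000) = 1.994 km³ of water.
Spread over 3.47×10^14 m² of ocean, Δh = 1.994×10^9 / 3.47×10^14 = 5.75×10^-6 m = 5.75×10^-4 cm.

≈ 5.75×10^-4 cm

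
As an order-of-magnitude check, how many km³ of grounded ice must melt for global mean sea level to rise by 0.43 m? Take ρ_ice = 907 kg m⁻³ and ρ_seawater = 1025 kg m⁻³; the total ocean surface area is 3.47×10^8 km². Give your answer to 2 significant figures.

≈ 1.7×10^5 km³

Required water volume = Δh × A = 0.43 m × 3.47×10^14 m² = 1.492×10^14 m³ = 1.492×10^5 km³.
Ice volume = water volume × ρ_w/ρ_ice = 1.492×10^5 × 1025/907 = 1.7×10^5 km³.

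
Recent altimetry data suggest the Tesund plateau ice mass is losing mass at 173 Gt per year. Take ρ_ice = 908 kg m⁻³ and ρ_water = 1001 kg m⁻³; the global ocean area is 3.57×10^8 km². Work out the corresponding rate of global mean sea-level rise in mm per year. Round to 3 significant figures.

ρ_w = 1001 kg m⁻³. Annual water volume added = 173 Gt / ρ_w = 1.730×10^14 kg / 1001 kg m⁻³ = 1.728×10^11 m³.
Δh per year = 1.728×10^11 / 3.57×10^14 = 4.84×10^-4 m = 0.484 mm.

≈ 0.484 mm/yr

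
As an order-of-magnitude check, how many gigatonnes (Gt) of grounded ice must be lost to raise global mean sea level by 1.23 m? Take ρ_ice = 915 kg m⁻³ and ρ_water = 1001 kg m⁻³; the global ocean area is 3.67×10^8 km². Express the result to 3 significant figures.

Required water volume = Δh × A = 1.23 m × 3.67×10^14 m² = 4.514×10^14 m³.
ρ_w = 1001 kg m⁻³, so the mass of water = 4.514×10^14 m³ × 1001 kg m⁻³ = 4.519×10^17 kg = 4.52×10^5 Gt (and the same mass of ice, by conservation).

≈ 4.52×10^5 Gt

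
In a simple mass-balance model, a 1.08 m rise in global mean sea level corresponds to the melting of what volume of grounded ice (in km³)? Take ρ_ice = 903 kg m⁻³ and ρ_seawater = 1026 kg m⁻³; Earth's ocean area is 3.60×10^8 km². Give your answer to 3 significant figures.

Required water volume = Δh × A = 1.08 m × 3.60×10^14 m² = 3.888×10^14 m³ = 3.888×10^5 km³.
Ice volume = water volume × ρ_w/ρ_ice = 3.888×10^5 × 1026/903 = 4.42×10^5 km³.

≈ 4.42×10^5 km³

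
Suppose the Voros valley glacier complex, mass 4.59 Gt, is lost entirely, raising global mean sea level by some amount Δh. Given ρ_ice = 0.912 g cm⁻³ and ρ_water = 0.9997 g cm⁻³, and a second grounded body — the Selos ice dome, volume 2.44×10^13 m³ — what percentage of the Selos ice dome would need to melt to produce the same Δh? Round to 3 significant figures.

Equal sea-level rise means equal mass of meltwater, i.e. equal mass of ice lost.
Ice mass of Voros: 4.590×10^12 kg; ice mass of Selos: 2.225×10^16 kg.
Fraction required = 4.590×10^12 / 2.225×10^16 = 2.06×10^-4 → 0.0206 %.

≈ 0.0206 %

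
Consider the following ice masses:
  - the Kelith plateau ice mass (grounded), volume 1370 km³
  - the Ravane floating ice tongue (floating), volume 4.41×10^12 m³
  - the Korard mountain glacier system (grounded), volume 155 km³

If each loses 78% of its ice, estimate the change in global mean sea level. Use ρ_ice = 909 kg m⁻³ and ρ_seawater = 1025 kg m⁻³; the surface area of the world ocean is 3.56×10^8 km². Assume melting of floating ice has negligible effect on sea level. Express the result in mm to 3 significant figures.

≈ 2.96 mm

Kelith: 0.78 × 1370 km³ × (909/1025) = 947.7 km³ of water.
The Ravane floating ice tongue is floating and already displaces its own weight of water, so its melt adds essentially nothing to sea level.
Korard: 0.78 × 155 km³ × (909/1025) = 107.2 km³ of water.
Total added water ≈ 1.055×10^12 m³ over 3.56×10^14 m² → Δh = 2.96×10^-3 m = 2.96 mm.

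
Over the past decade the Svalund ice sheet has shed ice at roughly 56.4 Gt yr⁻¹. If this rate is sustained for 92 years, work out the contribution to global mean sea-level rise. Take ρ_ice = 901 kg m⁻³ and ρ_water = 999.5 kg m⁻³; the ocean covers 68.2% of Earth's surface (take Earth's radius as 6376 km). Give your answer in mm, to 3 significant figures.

≈ 14.9 mm

Total mass lost = 56.4 Gt/yr × 92 yr = 5189 Gt = 5.189×10^15 kg.
ρ_w = 999.5 kg m⁻³, so water volume = 5.189×10^15 / 999.5 = 5.191×10^12 m³.
Δh = 5.191×10^12 / 3.48×10^14 = 0.0149 m = 14.9 mm.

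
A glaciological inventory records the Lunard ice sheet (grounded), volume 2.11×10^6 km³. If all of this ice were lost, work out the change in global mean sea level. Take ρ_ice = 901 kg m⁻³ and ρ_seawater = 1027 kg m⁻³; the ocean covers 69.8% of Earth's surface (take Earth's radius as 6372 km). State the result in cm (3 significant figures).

≈ 520 cm

Lunard: 2.11×10^6 km³ × (901/1027) = 1.851×10^6 km³ of water.
Spread over 3.56×10^14 m² of ocean, Δh = 1.851×10^15 / 3.56×10^14 = 5.20 m = 520 cm.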